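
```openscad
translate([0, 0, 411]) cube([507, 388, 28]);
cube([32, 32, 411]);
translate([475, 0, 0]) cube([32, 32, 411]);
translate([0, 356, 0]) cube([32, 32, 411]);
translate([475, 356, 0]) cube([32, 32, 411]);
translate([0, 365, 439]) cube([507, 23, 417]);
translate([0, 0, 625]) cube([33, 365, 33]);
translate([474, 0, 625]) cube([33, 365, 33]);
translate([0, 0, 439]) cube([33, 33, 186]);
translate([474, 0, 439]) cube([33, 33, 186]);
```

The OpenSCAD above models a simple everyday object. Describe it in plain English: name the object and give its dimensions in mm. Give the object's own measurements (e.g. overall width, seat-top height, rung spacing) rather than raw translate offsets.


A chair. The seat is a 507×388×28 mm slab with its top at z = 439 mm, on four 32×32 mm corner legs (flush with the seat edges, standing on z = 0). A flat backrest 23 mm thick, 417 mm tall, spans the full seat width and rises from the seat top along its +y edge, rear face flush with the rear of the seat. Two armrests of 33×33 mm section run along each side from the seat's front edge to the front of the backrest, top faces 219 mm above the seat top and outer faces flush with the seat's x-edges; a 33×33 mm post under the front of each armrest stands on the seat at the front corner.


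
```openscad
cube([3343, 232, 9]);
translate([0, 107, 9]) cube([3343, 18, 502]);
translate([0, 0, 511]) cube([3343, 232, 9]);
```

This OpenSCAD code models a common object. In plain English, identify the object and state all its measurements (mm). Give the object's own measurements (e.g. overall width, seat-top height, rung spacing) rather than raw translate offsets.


An I-beam lying along x, 3343 mm long. Overall section height 520 mm. Two flanges 232 mm wide (y) and 9 mm thick, one on the floor and one at the top; a web 18 mm thick runs between them, centred on the flange width.


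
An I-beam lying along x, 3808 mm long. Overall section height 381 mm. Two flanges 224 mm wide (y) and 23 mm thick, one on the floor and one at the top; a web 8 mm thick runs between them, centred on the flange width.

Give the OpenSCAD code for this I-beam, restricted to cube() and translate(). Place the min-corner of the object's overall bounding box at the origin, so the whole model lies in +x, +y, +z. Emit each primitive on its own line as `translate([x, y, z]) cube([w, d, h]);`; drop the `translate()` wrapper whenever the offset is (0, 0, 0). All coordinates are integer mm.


cube([3808, 224, 23]);
translate([0, 108, 23]) cube([3808, 8, 335]);
translate([0, 0, 358]) cube([3808, 224, 23]);


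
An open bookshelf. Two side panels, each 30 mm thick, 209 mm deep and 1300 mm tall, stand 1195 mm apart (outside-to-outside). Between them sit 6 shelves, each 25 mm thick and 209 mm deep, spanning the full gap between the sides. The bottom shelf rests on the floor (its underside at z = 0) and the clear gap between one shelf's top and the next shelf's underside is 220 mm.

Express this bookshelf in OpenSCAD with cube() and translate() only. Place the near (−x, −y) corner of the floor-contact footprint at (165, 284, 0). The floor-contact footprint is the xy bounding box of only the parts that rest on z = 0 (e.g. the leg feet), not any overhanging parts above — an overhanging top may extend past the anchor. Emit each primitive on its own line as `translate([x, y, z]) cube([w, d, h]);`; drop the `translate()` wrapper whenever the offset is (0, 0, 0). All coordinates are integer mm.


translate([165, 284, 0]) cube([30, 209, 1300]);
translate([1330, 284, 0]) cube([30, 209, 1300]);
translate([195, 284, 0]) cube([1135, 209, 25]);
translate([195, 284, 245]) cube([1135, 209, 25]);
translate([195, 284, 490]) cube([1135, 209, 25]);
translate([195, 284, 735]) cube([1135, 209, 25]);
translate([195, 284, 980]) cube([1135, 209, 25]);
translate([195, 284, 1225]) cube([1135, 209, 25]);


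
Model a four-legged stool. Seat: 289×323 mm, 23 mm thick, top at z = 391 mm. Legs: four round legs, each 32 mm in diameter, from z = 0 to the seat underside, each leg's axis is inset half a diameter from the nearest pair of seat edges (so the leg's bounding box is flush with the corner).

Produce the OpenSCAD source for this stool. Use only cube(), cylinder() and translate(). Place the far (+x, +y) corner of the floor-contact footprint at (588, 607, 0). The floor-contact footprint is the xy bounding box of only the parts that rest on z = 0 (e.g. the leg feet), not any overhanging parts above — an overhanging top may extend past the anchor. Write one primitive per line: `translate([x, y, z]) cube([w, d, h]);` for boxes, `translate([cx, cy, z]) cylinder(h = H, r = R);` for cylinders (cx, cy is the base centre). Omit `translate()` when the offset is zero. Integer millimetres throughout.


translate([299, 284, 368]) cube([289, 323, 23]);
translate([315, 300, 0]) cylinder(h = 368, r = 16);
translate([572, 300, 0]) cylinder(h = 368, r = 16);
translate([315, 591, 0]) cylinder(h = 368, r = 16);
translate([572, 591, 0]) cylinder(h = 368, r = 16);


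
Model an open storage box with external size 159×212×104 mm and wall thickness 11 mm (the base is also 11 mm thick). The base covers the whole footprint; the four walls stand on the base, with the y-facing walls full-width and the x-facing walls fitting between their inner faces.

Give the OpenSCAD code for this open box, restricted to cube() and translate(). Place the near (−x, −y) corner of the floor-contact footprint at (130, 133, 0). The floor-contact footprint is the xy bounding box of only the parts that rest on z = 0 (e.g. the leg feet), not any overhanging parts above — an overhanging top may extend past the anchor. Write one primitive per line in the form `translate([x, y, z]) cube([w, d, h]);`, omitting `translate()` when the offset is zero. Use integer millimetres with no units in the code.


translate([130, 133, 0]) cube([159, 212, 11]);
translate([130, 133, 11]) cube([159, 11, 93]);
translate([130, 334, 11]) cube([159, 11, 93]);
translate([130, 144, 11]) cube([11, 190, 93]);
translate([278, 144, 11]) cube([11, 190, 93]);


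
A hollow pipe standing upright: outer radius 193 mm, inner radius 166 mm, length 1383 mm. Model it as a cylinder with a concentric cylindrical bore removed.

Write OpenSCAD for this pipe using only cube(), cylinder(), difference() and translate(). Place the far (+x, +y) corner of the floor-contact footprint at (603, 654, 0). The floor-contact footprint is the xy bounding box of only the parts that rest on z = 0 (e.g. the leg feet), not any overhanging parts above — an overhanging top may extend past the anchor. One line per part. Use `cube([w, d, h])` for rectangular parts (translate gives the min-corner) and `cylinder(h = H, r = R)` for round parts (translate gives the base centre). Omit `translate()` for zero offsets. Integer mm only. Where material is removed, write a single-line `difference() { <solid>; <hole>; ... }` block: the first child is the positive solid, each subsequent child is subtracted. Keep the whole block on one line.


difference() { translate([410, 461, 0]) cylinder(h = 1383, r = 193); translate([410, 461, 0]) cylinder(h = 1383, r = 166); }


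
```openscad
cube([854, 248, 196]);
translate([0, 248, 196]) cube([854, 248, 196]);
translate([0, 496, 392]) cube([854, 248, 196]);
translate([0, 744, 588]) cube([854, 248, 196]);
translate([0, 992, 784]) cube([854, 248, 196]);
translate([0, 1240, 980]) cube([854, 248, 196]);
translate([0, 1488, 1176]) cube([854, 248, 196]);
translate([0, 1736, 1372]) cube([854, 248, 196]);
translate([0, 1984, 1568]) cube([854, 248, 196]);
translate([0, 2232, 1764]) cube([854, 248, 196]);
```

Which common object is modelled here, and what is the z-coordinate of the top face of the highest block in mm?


A staircase. The total rise is 1960 mm.

10 identical blocks, each offset up and back from the previous — a staircase. Each step is 196 mm tall and there are 10 of them, so the total rise is 10 × 196 = 1960 mm.


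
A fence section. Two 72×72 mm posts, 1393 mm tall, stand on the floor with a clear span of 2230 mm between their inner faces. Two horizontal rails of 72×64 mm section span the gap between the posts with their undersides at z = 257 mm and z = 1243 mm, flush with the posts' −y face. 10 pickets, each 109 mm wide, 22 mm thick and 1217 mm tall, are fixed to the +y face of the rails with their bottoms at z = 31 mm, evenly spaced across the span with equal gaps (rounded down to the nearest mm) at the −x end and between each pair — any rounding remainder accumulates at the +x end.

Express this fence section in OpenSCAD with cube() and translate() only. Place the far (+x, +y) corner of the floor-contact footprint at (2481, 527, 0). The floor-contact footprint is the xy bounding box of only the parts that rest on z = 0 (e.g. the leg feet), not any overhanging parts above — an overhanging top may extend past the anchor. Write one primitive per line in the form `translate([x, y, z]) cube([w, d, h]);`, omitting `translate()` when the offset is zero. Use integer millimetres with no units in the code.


translate([107, 455, 0]) cube([72, 72, 1393]);
translate([2409, 455, 0]) cube([72, 72, 1393]);
translate([179, 455, 257]) cube([2230, 72, 64]);
translate([179, 455, 1243]) cube([2230, 72, 64]);
translate([282, 527, 31]) cube([109, 22, 1217]);
translate([494, 527, 31]) cube([109, 22, 1217]);
translate([706, 527, 31]) cube([109, 22, 1217]);
translate([918, 527, 31]) cube([109, 22, 1217]);
translate([1130, 527, 31]) cube([109, 22, 1217]);
translate([1342, 527, 31]) cube([109, 22, 1217]);
translate([1554, 527, 31]) cube([109, 22, 1217]);
translate([1766, 527, 31]) cube([109, 22, 1217]);
translate([1978, 527, 31]) cube([109, 22, 1217]);
translate([2190, 527, 31]) cube([109, 22, 1217]);


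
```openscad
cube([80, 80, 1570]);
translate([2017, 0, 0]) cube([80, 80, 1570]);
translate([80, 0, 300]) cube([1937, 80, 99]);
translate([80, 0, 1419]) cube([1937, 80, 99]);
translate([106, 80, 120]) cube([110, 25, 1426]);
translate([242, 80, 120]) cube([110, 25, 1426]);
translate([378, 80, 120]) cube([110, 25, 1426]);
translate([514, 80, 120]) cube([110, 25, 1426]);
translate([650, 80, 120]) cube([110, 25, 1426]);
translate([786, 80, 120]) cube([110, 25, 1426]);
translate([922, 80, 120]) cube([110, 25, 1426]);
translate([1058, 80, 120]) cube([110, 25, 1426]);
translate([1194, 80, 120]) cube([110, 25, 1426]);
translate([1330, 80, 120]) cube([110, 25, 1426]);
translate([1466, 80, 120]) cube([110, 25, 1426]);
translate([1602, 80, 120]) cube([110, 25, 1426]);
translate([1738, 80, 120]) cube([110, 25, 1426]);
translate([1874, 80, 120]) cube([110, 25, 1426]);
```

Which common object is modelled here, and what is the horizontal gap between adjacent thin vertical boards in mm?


A fence section. The picket gap is 26 mm.

Two posts, two rails, 14 pickets — a fence section. Span 1937 mm holds 14 pickets of 110 mm with 15 equal gaps: ⌊(1937 − 14·110) / 15⌋ = 26 mm.


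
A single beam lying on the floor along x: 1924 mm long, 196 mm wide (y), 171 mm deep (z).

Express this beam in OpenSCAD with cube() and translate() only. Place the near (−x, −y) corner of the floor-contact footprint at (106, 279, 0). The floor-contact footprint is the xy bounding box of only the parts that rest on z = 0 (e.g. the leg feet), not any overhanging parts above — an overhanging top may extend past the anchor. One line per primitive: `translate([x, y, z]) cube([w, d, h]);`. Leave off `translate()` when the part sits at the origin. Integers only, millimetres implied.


translate([106, 279, 0]) cube([1924, 196, 171]);


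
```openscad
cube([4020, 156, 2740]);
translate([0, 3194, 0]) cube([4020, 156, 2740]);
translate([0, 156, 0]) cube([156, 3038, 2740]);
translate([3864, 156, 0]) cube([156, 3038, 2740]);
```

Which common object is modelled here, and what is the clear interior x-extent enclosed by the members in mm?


A house (or room) frame. The interior width is 3708 mm.

Four 2740 mm walls enclosing a rectangle with no floor or roof — a room or house frame. Outside width is 4020 mm and wall thickness is 156 mm, so the interior width is 4020 − 2 × 156 = 3708 mm.


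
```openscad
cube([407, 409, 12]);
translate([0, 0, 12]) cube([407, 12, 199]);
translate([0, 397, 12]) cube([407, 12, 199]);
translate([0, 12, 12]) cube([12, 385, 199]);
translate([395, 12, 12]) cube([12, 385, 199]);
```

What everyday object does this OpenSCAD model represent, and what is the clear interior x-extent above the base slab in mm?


An open box. The internal width is 383 mm.

A 407×409 base slab with four walls standing on it — an open box. The base is 407 mm wide and the walls are 12 mm thick, so the internal width is 407 − 2 × 12 = 383 mm.


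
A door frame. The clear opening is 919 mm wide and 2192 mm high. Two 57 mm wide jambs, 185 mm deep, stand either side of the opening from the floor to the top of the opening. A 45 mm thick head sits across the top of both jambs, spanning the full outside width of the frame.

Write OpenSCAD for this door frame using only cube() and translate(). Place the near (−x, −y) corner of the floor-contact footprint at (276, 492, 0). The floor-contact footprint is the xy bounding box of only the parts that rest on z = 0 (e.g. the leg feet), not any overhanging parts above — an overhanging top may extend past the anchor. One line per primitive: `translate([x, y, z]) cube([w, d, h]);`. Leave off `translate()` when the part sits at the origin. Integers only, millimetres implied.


translate([276, 492, 0]) cube([57, 185, 2192]);
translate([1252, 492, 0]) cube([57, 185, 2192]);
translate([276, 492, 2192]) cube([1033, 185, 45]);


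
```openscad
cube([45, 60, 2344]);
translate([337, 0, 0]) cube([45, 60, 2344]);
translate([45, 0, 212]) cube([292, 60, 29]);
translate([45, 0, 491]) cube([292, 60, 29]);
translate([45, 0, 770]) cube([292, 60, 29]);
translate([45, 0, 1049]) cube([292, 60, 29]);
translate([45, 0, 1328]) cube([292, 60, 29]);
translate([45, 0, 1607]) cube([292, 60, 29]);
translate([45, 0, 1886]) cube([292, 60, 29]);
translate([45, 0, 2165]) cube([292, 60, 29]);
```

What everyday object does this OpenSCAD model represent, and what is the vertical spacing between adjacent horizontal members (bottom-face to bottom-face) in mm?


A ladder. The rung spacing is 279 mm.

Two tall 45×60 posts with 8 short bars between them — a ladder. Adjacent rungs sit at z = 212 and z = 491, so the spacing is 491 − 212 = 279 mm.


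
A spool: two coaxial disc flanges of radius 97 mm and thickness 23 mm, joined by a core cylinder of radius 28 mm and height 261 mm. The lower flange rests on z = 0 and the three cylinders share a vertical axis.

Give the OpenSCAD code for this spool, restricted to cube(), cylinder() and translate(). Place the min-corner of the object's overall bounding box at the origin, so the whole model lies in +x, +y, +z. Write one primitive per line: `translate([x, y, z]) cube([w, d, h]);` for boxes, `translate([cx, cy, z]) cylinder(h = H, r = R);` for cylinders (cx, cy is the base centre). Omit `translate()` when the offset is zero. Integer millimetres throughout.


translate([97, 97, 0]) cylinder(h = 23, r = 97);
translate([97, 97, 23]) cylinder(h = 261, r = 28);
translate([97, 97, 284]) cylinder(h = 23, r = 97);


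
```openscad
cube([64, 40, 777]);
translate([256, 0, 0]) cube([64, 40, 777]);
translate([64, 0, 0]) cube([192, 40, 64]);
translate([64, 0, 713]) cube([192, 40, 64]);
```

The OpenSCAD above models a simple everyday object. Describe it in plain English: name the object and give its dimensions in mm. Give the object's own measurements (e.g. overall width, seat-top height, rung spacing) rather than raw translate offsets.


A rectangular picture frame lying in the x–z plane (depth along y). The opening is 192 mm wide (x) by 649 mm tall (z), surrounded by a border 64 mm wide on all four sides. The frame is 40 mm deep and is made of two full-height vertical stiles with two horizontal rails fitted between them.


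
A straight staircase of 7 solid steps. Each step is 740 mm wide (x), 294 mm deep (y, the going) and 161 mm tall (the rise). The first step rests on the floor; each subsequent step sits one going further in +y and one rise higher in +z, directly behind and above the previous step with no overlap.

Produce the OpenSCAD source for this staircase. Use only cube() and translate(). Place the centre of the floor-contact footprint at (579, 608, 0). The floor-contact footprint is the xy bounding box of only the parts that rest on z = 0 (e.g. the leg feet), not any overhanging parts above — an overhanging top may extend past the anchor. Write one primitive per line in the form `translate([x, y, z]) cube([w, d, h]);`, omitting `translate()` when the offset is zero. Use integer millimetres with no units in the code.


translate([209, 461, 0]) cube([740, 294, 161]);
translate([209, 755, 161]) cube([740, 294, 161]);
translate([209, 1049, 322]) cube([740, 294, 161]);
translate([209, 1343, 483]) cube([740, 294, 161]);
translate([209, 1637, 644]) cube([740, 294, 161]);
translate([209, 1931, 805]) cube([740, 294, 161]);
translate([209, 2225, 966]) cube([740, 294, 161]);


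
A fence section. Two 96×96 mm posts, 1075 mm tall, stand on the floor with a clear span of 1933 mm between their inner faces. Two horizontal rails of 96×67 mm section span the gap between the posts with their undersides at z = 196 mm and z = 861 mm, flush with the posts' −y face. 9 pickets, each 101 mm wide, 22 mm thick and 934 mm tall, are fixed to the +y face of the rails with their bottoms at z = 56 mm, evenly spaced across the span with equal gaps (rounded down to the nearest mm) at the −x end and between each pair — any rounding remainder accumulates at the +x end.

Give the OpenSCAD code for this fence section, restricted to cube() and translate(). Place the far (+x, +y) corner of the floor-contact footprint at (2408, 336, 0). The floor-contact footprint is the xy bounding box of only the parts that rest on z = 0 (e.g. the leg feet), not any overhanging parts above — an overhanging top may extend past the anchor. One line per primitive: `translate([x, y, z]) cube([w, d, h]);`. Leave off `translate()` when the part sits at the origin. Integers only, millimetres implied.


translate([283, 240, 0]) cube([96, 96, 1075]);
translate([2312, 240, 0]) cube([96, 96, 1075]);
translate([379, 240, 196]) cube([1933, 96, 67]);
translate([379, 240, 861]) cube([1933, 96, 67]);
translate([481, 336, 56]) cube([101, 22, 934]);
translate([684, 336, 56]) cube([101, 22, 934]);
translate([887, 336, 56]) cube([101, 22, 934]);
translate([1090, 336, 56]) cube([101, 22, 934]);
translate([1293, 336, 56]) cube([101, 22, 934]);
translate([1496, 336, 56]) cube([101, 22, 934]);
translate([1699, 336, 56]) cube([101, 22, 934]);
translate([1902, 336, 56]) cube([101, 22, 934]);
translate([2105, 336, 56]) cube([101, 22, 934]);


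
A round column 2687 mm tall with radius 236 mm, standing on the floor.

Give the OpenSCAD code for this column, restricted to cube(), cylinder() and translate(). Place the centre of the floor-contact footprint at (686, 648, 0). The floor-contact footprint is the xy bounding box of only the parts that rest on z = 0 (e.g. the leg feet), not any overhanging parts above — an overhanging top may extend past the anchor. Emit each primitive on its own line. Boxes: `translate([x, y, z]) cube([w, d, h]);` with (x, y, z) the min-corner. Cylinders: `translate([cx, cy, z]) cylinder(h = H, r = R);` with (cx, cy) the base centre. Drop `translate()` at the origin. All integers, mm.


translate([686, 648, 0]) cylinder(h = 2687, r = 236);


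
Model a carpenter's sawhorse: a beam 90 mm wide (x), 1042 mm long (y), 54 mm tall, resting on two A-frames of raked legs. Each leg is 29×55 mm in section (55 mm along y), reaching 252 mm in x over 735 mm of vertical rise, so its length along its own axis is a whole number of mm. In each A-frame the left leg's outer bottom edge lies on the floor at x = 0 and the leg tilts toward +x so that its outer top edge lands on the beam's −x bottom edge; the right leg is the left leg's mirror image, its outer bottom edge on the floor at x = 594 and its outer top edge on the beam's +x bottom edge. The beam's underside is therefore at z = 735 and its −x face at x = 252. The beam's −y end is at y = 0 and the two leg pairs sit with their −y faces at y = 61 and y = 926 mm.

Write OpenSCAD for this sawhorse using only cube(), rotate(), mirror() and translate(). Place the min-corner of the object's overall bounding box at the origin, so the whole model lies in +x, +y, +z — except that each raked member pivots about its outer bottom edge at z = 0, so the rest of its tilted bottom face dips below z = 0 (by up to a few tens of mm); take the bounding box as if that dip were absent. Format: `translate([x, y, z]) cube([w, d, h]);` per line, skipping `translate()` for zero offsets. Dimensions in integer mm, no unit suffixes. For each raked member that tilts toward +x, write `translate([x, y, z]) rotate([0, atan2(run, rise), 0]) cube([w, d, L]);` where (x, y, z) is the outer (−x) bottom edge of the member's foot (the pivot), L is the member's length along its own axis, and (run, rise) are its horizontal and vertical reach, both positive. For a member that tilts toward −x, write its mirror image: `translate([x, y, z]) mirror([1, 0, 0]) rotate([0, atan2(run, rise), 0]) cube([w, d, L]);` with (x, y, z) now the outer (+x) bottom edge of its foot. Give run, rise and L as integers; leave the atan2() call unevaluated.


translate([252, 0, 735]) cube([90, 1042, 54]);
translate([0, 61, 0]) rotate([0, atan2(252, 735), 0]) cube([29, 55, 777]);
translate([594, 61, 0]) mirror([1, 0, 0]) rotate([0, atan2(252, 735), 0]) cube([29, 55, 777]);
translate([0, 926, 0]) rotate([0, atan2(252, 735), 0]) cube([29, 55, 777]);
translate([594, 926, 0]) mirror([1, 0, 0]) rotate([0, atan2(252, 735), 0]) cube([29, 55, 777]);


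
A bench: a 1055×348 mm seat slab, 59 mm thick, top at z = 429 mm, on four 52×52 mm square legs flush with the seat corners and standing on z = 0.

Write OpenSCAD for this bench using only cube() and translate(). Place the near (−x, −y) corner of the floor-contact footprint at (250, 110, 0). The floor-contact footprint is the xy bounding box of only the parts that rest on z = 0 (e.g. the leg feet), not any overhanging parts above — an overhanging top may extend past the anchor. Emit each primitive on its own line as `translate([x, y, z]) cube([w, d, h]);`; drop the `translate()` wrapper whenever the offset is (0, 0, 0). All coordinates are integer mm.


// leg_h = 429 − 59 = 370
translate([250, 110, 370]) cube([1055, 348, 59]);
translate([250, 110, 0]) cube([52, 52, 370]);
translate([250, 406, 0]) cube([52, 52, 370]);
translate([1253, 110, 0]) cube([52, 52, 370]);
translate([1253, 406, 0]) cube([52, 52, 370]);


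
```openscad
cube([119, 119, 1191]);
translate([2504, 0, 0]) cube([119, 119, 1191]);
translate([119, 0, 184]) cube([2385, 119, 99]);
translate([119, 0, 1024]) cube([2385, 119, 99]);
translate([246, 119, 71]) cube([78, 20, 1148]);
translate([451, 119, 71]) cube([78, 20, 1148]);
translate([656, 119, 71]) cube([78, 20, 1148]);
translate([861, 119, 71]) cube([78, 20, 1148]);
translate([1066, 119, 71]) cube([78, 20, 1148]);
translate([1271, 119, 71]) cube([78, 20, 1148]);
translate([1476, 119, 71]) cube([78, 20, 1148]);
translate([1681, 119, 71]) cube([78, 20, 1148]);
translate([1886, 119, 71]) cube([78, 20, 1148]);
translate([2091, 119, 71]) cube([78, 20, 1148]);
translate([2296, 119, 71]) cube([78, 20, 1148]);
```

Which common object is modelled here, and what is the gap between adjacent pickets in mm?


A fence section. The picket gap is 127 mm.

Two posts, two rails, 11 pickets — a fence section. Span 2385 mm holds 11 pickets of 78 mm with 12 equal gaps: ⌊(2385 − 11·78) / 12⌋ = 127 mm.


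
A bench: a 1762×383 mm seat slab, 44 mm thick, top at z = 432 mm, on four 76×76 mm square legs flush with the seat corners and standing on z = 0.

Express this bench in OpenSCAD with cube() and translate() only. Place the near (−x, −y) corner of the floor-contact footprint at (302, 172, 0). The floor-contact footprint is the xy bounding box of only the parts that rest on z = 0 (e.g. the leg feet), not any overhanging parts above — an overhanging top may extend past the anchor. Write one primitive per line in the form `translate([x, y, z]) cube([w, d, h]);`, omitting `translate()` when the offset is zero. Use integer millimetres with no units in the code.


translate([302, 172, 388]) cube([1762, 383, 44]);
translate([302, 172, 0]) cube([76, 76, 388]);
translate([302, 479, 0]) cube([76, 76, 388]);
translate([1988, 172, 0]) cube([76, 76, 388]);
translate([1988, 479, 0]) cube([76, 76, 388]);


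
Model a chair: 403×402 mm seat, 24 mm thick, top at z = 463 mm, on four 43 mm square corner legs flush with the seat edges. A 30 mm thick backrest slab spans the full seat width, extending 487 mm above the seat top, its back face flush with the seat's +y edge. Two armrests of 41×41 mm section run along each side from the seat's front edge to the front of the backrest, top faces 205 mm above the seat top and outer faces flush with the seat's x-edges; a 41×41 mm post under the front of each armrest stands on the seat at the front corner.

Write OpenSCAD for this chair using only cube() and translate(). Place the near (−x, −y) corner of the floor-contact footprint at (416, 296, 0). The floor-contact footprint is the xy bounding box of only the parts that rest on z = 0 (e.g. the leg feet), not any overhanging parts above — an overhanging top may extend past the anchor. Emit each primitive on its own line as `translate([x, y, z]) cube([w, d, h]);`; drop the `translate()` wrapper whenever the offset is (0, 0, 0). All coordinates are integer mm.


// leg_h = 463 - 24 = 439
// arm post h = 205 - 41 = 164
translate([416, 296, 439]) cube([403, 402, 24]);
translate([416, 296, 0]) cube([43, 43, 439]);
translate([776, 296, 0]) cube([43, 43, 439]);
translate([416, 655, 0]) cube([43, 43, 439]);
translate([776, 655, 0]) cube([43, 43, 439]);
translate([416, 668, 463]) cube([403, 30, 487]);
translate([416, 296, 627]) cube([41, 372, 41]);
translate([778, 296, 627]) cube([41, 372, 41]);
translate([416, 296, 463]) cube([41, 41, 164]);
translate([778, 296, 463]) cube([41, 41, 164]);


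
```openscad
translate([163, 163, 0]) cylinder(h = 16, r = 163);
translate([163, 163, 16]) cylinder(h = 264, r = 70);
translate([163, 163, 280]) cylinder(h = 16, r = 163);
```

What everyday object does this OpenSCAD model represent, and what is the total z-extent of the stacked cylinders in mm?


A spool. The overall height is 296 mm.

Three coaxial cylinders, large–small–large — a spool. Two 16 mm flanges and a 264 mm core give 16 + 264 + 16 = 296 mm.


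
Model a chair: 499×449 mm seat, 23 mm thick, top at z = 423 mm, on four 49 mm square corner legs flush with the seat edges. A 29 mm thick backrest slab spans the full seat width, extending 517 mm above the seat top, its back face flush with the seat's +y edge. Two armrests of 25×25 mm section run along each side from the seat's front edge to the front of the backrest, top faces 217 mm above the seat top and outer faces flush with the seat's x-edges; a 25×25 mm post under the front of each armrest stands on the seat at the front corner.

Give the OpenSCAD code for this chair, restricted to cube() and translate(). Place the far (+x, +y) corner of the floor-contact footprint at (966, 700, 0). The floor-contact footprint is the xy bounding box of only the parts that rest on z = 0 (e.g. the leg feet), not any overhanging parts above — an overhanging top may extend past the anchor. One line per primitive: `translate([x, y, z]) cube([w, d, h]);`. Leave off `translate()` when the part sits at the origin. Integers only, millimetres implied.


// leg_h = 423 - 23 = 400
// arm post h = 217 - 25 = 192
translate([467, 251, 400]) cube([499, 449, 23]);
translate([467, 251, 0]) cube([49, 49, 400]);
translate([917, 251, 0]) cube([49, 49, 400]);
translate([467, 651, 0]) cube([49, 49, 400]);
translate([917, 651, 0]) cube([49, 49, 400]);
translate([467, 671, 423]) cube([499, 29, 517]);
translate([467, 251, 615]) cube([25, 420, 25]);
translate([941, 251, 615]) cube([25, 420, 25]);
translate([467, 251, 423]) cube([25, 25, 192]);
translate([941, 251, 423]) cube([25, 25, 192]);


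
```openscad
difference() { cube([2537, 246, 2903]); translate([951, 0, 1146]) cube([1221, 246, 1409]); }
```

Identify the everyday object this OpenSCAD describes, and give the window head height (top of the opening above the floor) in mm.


A wall with a window opening. The window head height is 2555 mm.

A wall with a rectangular opening subtracted — a window. Sill at z = 1146, opening 1409 mm tall, so the head is at 1146 + 1409 = 2555 mm.


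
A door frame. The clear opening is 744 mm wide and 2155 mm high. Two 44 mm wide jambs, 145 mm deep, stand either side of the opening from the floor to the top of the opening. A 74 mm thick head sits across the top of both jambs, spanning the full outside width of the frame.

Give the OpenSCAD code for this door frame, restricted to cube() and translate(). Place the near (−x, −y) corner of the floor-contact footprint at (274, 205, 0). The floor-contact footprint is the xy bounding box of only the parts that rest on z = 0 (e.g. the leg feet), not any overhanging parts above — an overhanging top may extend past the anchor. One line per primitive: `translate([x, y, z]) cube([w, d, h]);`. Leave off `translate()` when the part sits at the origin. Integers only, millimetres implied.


translate([274, 205, 0]) cube([44, 145, 2155]);
translate([1062, 205, 0]) cube([44, 145, 2155]);
translate([274, 205, 2155]) cube([832, 145, 74]);


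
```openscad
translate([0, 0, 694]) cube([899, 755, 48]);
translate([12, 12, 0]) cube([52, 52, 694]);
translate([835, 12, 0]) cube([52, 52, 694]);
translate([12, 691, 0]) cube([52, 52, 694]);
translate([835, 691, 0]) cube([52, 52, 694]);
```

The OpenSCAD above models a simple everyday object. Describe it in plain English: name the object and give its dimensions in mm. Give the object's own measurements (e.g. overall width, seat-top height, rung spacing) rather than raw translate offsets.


A rectangular dining table. The top is 899×755×48 mm with its upper surface at z = 742 mm. It stands on four 52×52 mm square legs, each inset 12 mm from the nearest pair of top edges, running from the floor to the underside of the top.


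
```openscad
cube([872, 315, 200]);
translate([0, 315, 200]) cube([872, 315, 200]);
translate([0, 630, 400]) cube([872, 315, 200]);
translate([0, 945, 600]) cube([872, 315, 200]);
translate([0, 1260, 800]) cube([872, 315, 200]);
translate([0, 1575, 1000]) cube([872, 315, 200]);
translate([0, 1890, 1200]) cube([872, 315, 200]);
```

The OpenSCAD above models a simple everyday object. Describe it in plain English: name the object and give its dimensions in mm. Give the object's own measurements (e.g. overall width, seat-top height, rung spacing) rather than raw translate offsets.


A straight staircase of 7 solid steps. Each step is 872 mm wide (x), 315 mm deep (y, the going) and 200 mm tall (the rise). The first step rests on the floor; each subsequent step sits one going further in +y and one rise higher in +z, directly behind and above the previous step with no overlap.


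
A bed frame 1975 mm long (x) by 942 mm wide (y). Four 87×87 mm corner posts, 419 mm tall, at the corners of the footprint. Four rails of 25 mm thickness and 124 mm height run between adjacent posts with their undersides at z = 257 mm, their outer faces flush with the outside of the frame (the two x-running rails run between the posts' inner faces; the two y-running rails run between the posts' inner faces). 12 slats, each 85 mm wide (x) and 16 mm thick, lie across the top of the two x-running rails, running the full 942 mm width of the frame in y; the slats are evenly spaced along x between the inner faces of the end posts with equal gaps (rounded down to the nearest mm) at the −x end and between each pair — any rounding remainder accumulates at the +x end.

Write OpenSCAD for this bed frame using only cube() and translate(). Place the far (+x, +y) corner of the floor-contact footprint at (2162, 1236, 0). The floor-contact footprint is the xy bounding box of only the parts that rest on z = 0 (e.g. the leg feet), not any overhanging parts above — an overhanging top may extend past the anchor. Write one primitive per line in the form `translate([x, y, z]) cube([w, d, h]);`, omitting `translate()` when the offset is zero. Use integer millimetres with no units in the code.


// slat z = rail_z + rail_h = 257 + 124 = 381
// slat gap = ⌊(1801 − 12·85) / 13⌋ = 60
translate([187, 294, 0]) cube([87, 87, 419]);
translate([187, 1149, 0]) cube([87, 87, 419]);
translate([2075, 294, 0]) cube([87, 87, 419]);
translate([2075, 1149, 0]) cube([87, 87, 419]);
translate([274, 294, 257]) cube([1801, 25, 124]);
translate([274, 1211, 257]) cube([1801, 25, 124]);
translate([187, 381, 257]) cube([25, 768, 124]);
translate([2137, 381, 257]) cube([25, 768, 124]);
translate([334, 294, 381]) cube([85, 942, 16]);
translate([479, 294, 381]) cube([85, 942, 16]);
translate([624, 294, 381]) cube([85, 942, 16]);
translate([769, 294, 381]) cube([85, 942, 16]);
translate([914, 294, 381]) cube([85, 942, 16]);
translate([1059, 294, 381]) cube([85, 942, 16]);
translate([1204, 294, 381]) cube([85, 942, 16]);
translate([1349, 294, 381]) cube([85, 942, 16]);
translate([1494, 294, 381]) cube([85, 942, 16]);
translate([1639, 294, 381]) cube([85, 942, 16]);
translate([1784, 294, 381]) cube([85, 942, 16]);
translate([1929, 294, 381]) cube([85, 942, 16]);


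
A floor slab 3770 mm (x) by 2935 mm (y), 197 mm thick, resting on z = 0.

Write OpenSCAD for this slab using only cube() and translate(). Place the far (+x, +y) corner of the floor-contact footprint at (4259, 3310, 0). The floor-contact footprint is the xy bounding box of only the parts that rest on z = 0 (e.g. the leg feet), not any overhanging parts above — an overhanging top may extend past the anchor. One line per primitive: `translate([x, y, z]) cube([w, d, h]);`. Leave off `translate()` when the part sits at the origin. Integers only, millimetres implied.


translate([489, 375, 0]) cube([3770, 2935, 197]);


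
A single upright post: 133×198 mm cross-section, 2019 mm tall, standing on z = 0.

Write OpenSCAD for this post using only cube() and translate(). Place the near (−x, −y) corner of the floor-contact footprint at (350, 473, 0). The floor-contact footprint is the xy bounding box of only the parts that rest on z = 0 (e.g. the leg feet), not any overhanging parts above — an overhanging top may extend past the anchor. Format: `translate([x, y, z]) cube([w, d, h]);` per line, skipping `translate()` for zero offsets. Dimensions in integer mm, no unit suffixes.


translate([350, 473, 0]) cube([133, 198, 2019]);


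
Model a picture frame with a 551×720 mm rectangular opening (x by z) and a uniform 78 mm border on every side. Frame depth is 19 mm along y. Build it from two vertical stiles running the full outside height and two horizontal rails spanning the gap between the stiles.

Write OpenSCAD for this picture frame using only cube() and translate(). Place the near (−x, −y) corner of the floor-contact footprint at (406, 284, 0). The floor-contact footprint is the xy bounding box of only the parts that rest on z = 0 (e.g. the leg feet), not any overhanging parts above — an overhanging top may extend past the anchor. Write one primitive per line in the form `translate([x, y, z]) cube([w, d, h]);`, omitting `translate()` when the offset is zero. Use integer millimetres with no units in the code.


translate([406, 284, 0]) cube([78, 19, 876]);
translate([1035, 284, 0]) cube([78, 19, 876]);
translate([484, 284, 0]) cube([551, 19, 78]);
translate([484, 284, 798]) cube([551, 19, 78]);


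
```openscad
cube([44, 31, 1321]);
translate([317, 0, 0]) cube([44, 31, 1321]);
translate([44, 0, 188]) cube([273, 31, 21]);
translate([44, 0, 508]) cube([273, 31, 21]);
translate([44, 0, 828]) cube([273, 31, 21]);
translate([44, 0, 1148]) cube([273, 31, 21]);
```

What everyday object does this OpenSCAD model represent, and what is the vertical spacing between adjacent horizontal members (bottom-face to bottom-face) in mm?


A ladder. The rung spacing is 320 mm.

Two tall 44×31 posts with 4 short bars between them — a ladder. Adjacent rungs sit at z = 188 and z = 508, so the spacing is 508 − 188 = 320 mm.


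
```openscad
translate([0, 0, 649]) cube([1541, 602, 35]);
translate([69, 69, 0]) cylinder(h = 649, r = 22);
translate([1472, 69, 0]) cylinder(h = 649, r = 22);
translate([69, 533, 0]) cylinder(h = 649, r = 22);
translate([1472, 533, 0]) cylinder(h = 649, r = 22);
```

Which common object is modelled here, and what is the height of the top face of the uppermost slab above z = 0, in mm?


A table. The table height is 684 mm.

A 1541×602×35 slab sits at z = 649 on four Ø44 mm round legs — a table. The top surface is at 649 + 35 = 684 mm.


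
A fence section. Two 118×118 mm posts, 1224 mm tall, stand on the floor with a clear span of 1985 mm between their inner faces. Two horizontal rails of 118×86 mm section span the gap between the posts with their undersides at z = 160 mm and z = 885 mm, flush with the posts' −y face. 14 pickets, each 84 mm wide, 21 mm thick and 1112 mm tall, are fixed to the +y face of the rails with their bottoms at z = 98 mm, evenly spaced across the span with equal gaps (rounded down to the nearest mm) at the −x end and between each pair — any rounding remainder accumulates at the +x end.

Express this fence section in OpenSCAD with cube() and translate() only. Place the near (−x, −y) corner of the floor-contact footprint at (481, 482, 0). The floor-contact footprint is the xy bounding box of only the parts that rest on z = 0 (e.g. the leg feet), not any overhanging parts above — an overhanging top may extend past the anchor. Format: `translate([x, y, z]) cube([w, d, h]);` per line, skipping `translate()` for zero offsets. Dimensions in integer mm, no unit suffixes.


translate([481, 482, 0]) cube([118, 118, 1224]);
translate([2584, 482, 0]) cube([118, 118, 1224]);
translate([599, 482, 160]) cube([1985, 118, 86]);
translate([599, 482, 885]) cube([1985, 118, 86]);
translate([652, 600, 98]) cube([84, 21, 1112]);
translate([789, 600, 98]) cube([84, 21, 1112]);
translate([926, 600, 98]) cube([84, 21, 1112]);
translate([1063, 600, 98]) cube([84, 21, 1112]);
translate([1200, 600, 98]) cube([84, 21, 1112]);
translate([1337, 600, 98]) cube([84, 21, 1112]);
translate([1474, 600, 98]) cube([84, 21, 1112]);
translate([1611, 600, 98]) cube([84, 21, 1112]);
translate([1748, 600, 98]) cube([84, 21, 1112]);
translate([1885, 600, 98]) cube([84, 21, 1112]);
translate([2022, 600, 98]) cube([84, 21, 1112]);
translate([2159, 600, 98]) cube([84, 21, 1112]);
translate([2296, 600, 98]) cube([84, 21, 1112]);
translate([2433, 600, 98]) cube([84, 21, 1112]);


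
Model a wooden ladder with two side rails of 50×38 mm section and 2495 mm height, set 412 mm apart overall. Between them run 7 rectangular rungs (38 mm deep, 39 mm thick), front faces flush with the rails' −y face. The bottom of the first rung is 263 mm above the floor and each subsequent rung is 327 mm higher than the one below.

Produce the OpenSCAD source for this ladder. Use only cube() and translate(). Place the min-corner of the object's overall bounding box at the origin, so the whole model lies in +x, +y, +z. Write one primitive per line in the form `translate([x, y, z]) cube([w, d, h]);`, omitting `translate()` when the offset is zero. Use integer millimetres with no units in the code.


cube([50, 38, 2495]);
translate([362, 0, 0]) cube([50, 38, 2495]);
translate([50, 0, 263]) cube([312, 38, 39]);
translate([50, 0, 590]) cube([312, 38, 39]);
translate([50, 0, 917]) cube([312, 38, 39]);
translate([50, 0, 1244]) cube([312, 38, 39]);
translate([50, 0, 1571]) cube([312, 38, 39]);
translate([50, 0, 1898]) cube([312, 38, 39]);
translate([50, 0, 2225]) cube([312, 38, 39]);
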